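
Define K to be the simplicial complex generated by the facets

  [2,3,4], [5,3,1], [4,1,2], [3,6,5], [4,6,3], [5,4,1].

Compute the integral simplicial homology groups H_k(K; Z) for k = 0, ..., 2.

Take the total order 1 < 2 < 3 < 4 < 5 < 6 on the vertex set. Then K (dimension 2) consists of the simplices:

  0-simplices (6): [1], [2], [3], [4], [5], [6]
  1-simplices (12): [1,2], [1,3], [1,4], [1,5], [2,3], [2,4], [3,4], [3,5], [3,6], [4,5], [4,6], [5,6]
  2-simplices (6): [1,2,4], [1,3,5], [1,4,5], [2,3,4], [3,4,6], [3,5,6]

giving chain groups C_0 ≅ Z^6, C_1 ≅ Z^12, C_2 ≅ Z^6.

The boundary map ∂_1: C_1 → C_0 is given by ∂[p,q] = [q] − [p]. For instance
  ∂[3,4] = [4] − [3].
The 6×12 boundary matrix has rank 5 and Smith normal form diag(1,1,1,1,1).

Boundary ∂_2: C_2 → C_1 maps a triangle to the signed sum of its edges. For instance
  ∂[1,2,4] = [2,4] − [1,4] + [1,2],
  ∂[3,4,6] = [4,6] − [3,6] + [3,4].
This gives a 12×6 integer matrix of rank 6; reducing to Smith normal form yields diagonal entries (1,1,1,1,1,1).

From H_k ≅ ker(∂_k) / im(∂_{k+1}) we obtain:

  H_0: rank C_0 − rank ∂_1 = 6 − 5 = 1, and the invariant factors of ∂_1 are all 1, so H_0 ≅ Z.
  H_1: rank ker ∂_1 − rank ∂_2 = (12 − 5) − 6 = 1, and the invariant factors of ∂_2 are all 1, so H_1 ≅ Z.
  H_2: rank ker ∂_2 − rank ∂_3 = (6 − 6) − 0 = 0, and there is no ∂_3, so H_2 ≅ 0.

H_0 ≅ Z,  H_1 ≅ Z,  H_2 = 0.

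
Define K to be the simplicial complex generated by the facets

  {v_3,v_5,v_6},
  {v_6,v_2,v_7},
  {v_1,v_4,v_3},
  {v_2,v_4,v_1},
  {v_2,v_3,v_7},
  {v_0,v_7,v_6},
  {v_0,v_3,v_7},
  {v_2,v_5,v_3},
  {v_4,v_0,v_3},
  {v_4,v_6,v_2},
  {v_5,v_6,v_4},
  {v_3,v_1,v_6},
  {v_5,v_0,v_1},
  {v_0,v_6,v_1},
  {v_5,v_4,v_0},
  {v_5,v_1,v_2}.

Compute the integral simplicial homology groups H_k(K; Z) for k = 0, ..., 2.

Take the total order v_0 < v_1 < v_2 < v_3 < v_4 < v_5 < v_6 < v_7 on the vertex set. Then K (dimension 2) consists of the simplices:

  0-simplices (8): [v_0], [v_1], [v_2], [v_3], [v_4], [v_5], [v_6], [v_7]
  1-simplices (24): (24 of them)
  2-simplices (16): (16 of them)

Hence C_0 ≅ Z^8, C_1 ≅ Z^24, C_2 ≅ Z^16.

Boundary ∂_1: C_1 → C_0 sends each edge [p,q] (with p < q) to q − p.
The resulting 8×24 matrix has rank 7, and its Smith normal form has invariant factors (1,1,1,1,1,1,1).

∂_2: C_2 → C_1 sends each 2-simplex [p,q,r] to [q,r] − [p,r] + [p,q]. For instance
  ∂[v_0,v_3,v_7] = [v_3,v_7] − [v_0,v_7] + [v_0,v_3],
  ∂[v_1,v_3,v_4] = [v_3,v_4] − [v_1,v_4] + [v_1,v_3].
This gives a 24×16 integer matrix of rank 15; reducing to Smith normal form yields diagonal entries (1,1,1,1,1,1,1,1,1,1,1,1,1,1,1).

Reading off H_k = ker ∂_k / im ∂_{k+1}:

  H_0: rank C_0 − rank ∂_1 = 8 − 7 = 1, and the invariant factors of ∂_1 are all 1, so H_0 = Z.
  H_1: rank ker ∂_1 − rank ∂_2 = (24 − 7) − 15 = 2, and the invariant factors of ∂_2 are all 1, so H_1 = Z^2.
  H_2: rank ker ∂_2 − rank ∂_3 = (16 − 15) − 0 = 1, and there is no ∂_3, so H_2 = Z.

As a check, the Euler characteristic is 8 − 24 + 16 = 0, which agrees with 1 − 2 + 1 = 0.
(K is a triangulation of the torus T^2.)

H_0 ≅ Z,  H_1 ≅ Z^2,  H_2 ≅ Z.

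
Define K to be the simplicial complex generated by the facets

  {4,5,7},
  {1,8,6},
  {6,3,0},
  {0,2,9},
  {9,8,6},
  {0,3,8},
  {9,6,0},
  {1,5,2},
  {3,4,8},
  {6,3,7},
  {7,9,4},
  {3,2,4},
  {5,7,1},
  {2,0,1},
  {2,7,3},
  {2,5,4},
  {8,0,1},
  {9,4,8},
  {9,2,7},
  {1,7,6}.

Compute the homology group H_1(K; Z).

Take the total order 0 < 1 < 2 < 3 < 4 < 5 < 6 < 7 < 8 < 9 on the vertex set. Then K (dimension 2) consists of the simplices:

  0-simplices (10): [0], [1], [2], [3], [4], [5], [6], [7], [8], [9]
  1-simplices (30): (30 of them)
  2-simplices (20): (20 of them)

so the chain groups are C_0 ≅ Z^10, C_1 ≅ Z^30, C_2 ≅ Z^20.

The boundary map ∂_1: C_1 → C_0 maps an edge to its endpoints' difference, ∂[p,q] = q − p. For instance
  ∂[3,6] = [6] − [3].
As a 10×30 matrix over Z this has rank 9, with invariant factors (1,1,1,1,1,1,1,1,1).

∂_2: C_2 → C_1 acts by ∂[p,q,r] = [q,r] − [p,r] + [p,q]. For instance
  ∂[2,4,5] = [4,5] − [2,5] + [2,4],
  ∂[1,6,7] = [6,7] − [1,7] + [1,6].
The resulting 30×20 matrix has rank 20, and its Smith normal form has invariant factors (1,1,1,1,1,1,1,1,1,1,1,1,1,1,1,1,1,1,1,2).

Reading off H_k = ker ∂_k / im ∂_{k+1}:

  H_1: rank ker ∂_1 − rank ∂_2 = (30 − 9) − 20 = 1, and ∂_2 has invariant factor 2 > 1, so H_1 = Z × Z/2.

H_1 ≅ Z × Z/2.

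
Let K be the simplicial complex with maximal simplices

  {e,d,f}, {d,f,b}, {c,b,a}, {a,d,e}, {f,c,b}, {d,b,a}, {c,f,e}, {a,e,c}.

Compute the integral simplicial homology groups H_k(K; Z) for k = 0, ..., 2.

K has 6 vertices, 12 edges, 8 triangles.
rank ∂_0 = 0, rank ∂_1 = 5 ⇒ b_0 = 6 − 0 − 5 = 1; all invariant factors of ∂_1 are 1 so no torsion. So H_0 ≅ Z.
rank ∂_1 = 5, rank ∂_2 = 7 ⇒ b_1 = 12 − 5 − 7 = 0; all invariant factors of ∂_2 are 1 so no torsion. So H_1 ≅ 0.
rank ∂_2 = 7, rank ∂_3 = 0 ⇒ b_2 = 8 − 7 − 0 = 1. So H_2 ≅ Z.

H_0 ≅ Z,  H_1 = 0,  H_2 ≅ Z.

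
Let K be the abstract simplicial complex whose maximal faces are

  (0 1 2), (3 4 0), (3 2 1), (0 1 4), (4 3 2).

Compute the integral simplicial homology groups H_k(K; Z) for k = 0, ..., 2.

Take the total order 0 < 1 < 2 < 3 < 4 on the vertex set. Then K (dimension 2) consists of the simplices:

  0-simplices (5): [0], [1], [2], [3], [4]
  1-simplices (10): [0,1], [0,2], [0,3], [0,4], [1,2], [1,3], [1,4], [2,3], [2,4], [3,4]
  2-simplices (5): [0,1,2], [0,1,4], [0,3,4], [1,2,3], [2,3,4]

Hence C_0 ≅ Z^5, C_1 ≅ Z^10, C_2 ≅ Z^5.

Boundary ∂_1: C_1 → C_0 sends each edge [p,q] (with p < q) to q − p.
This gives a 5×10 integer matrix of rank 4; reducing to Smith normal form yields diagonal entries (1,1,1,1).

Boundary ∂_2: C_2 → C_1 sends each 2-simplex [p,q,r] to [q,r] − [p,r] + [p,q]. For instance
  ∂[1,2,3] = [2,3] − [1,3] + [1,2],
  ∂[2,3,4] = [3,4] − [2,4] + [2,3].
The 10×5 boundary matrix has rank 5 and Smith normal form diag(1,1,1,1,1).

From H_k ≅ ker(∂_k) / im(∂_{k+1}) we obtain:

  H_0: rank C_0 − rank ∂_1 = 5 − 4 = 1, and the invariant factors of ∂_1 are all 1, so H_0 ≅ Z.
  H_1: rank ker ∂_1 − rank ∂_2 = (10 − 4) − 5 = 1, and the invariant factors of ∂_2 are all 1, so H_1 ≅ Z.
  H_2: rank ker ∂_2 − rank ∂_3 = (5 − 5) − 0 = 0, and there is no ∂_3, so H_2 ≅ 0.

(K is a triangulation of the Möbius band.)

H_0 = Z,  H_1 = Z,  H_2 = 0.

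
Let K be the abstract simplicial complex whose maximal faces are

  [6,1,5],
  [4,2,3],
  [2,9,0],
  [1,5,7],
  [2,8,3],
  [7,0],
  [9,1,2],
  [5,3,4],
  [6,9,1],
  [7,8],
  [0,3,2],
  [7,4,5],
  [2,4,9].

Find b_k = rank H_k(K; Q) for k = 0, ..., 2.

Take the total order 0 < 1 < 2 < 3 < 4 < 5 < 6 < 7 < 8 < 9 on the vertex set. Then K (dimension 2) consists of the simplices:

  0-simplices (10): [0], [1], [2], [3], [4], [5], [6], [7], [8], [9]
  1-simplices (23): [0,2], [0,3], [0,7], [0,9], [1,2], [1,5], [1,6], [1,7], [1,9], [2,3], [2,4], [2,8], [2,9], [3,4], [3,5], [3,8], [4,5], [4,7], [4,9], [5,6], [5,7], [6,9], [7,8]
  2-simplices (11): [0,2,3], [0,2,9], [1,2,9], [1,5,6], [1,5,7], [1,6,9], [2,3,4], [2,3,8], [2,4,9], [3,4,5], [4,5,7]

Hence C_0 ≅ Z^10, C_1 ≅ Z^23, C_2 ≅ Z^11.

The boundary map ∂_1: C_1 → C_0 is given by ∂[p,q] = [q] − [p]. For instance
  ∂[0,7] = [7] − [0].
As a 10×23 matrix over Z this has rank 9, with invariant factors (1,1,1,1,1,1,1,1,1).

Boundary ∂_2: C_2 → C_1 maps a triangle to the signed sum of its edges. For instance
  ∂[2,4,9] = [4,9] − [2,9] + [2,4],
  ∂[4,5,7] = [5,7] − [4,7] + [4,5].
The 23×11 boundary matrix has rank 11 and Smith normal form diag(1,1,1,1,1,1,1,1,1,1,1).

Reading off H_k = ker ∂_k / im ∂_{k+1}:

  H_0: rank C_0 − rank ∂_1 = 10 − 9 = 1, and the invariant factors of ∂_1 are all 1, so H_0 = Z.
  H_1: rank ker ∂_1 − rank ∂_2 = (23 − 9) − 11 = 3, and the invariant factors of ∂_2 are all 1, so H_1 = Z^3.
  H_2: rank ker ∂_2 − rank ∂_3 = (11 − 11) − 0 = 0, and there is no ∂_3, so H_2 = 0.

As a check, the Euler characteristic is 10 − 23 + 11 = -2, which agrees with 1 − 3 + 0 = -2.

Hence the Betti numbers are b_0 = 1, b_1 = 3, b_2 = 0.

b_0 = 1, b_1 = 3, b_2 = 0.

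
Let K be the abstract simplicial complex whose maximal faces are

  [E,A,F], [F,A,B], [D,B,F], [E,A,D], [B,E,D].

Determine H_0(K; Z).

H_0 = Z.

We work with the vertex ordering A < B < D < E < F. The simplices of K, each written with vertices in increasing order, are:

  0-simplices (5): A, B, D, E, F
  1-simplices (10): AB, AD, AE, AF, BD, BE, BF, DE, DF, EF
  2-simplices (5): ABF, ADE, AEF, BDE, BDF

Hence C_0 ≅ Z^5, C_1 ≅ Z^10, C_2 ≅ Z^5.

The boundary map ∂_1: C_1 → C_0 maps an edge to its endpoints' difference, ∂[p,q] = q − p. For instance
  ∂BE = E − B.
As a 5×10 matrix over Z this has rank 4, with invariant factors (1,1,1,1).

Boundary ∂_2: C_2 → C_1 acts by ∂[p,q,r] = [q,r] − [p,r] + [p,q]. For instance
  ∂BDF = DF − BF + BD,
  ∂ADE = DE − AE + AD.
The resulting 10×5 matrix has rank 5, and its Smith normal form has invariant factors (1,1,1,1,1).

Now H_k = ker ∂_k / im ∂_{k+1}, so:

  H_0: rank C_0 − rank ∂_1 = 5 − 4 = 1, and the invariant factors of ∂_1 are all 1, so H_0 ≅ Z.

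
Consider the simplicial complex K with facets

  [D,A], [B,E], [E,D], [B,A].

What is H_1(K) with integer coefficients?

Fix the vertex order A < B < D < E and write every simplex with vertices in increasing order. Then dim K = 1 and the simplices of K are:

  0-simplices (4): A, B, D, E
  1-simplices (4): AB, AD, BE, DE

Hence C_0 ≅ Z^4, C_1 ≅ Z^4.

∂_1: C_1 → C_0 is given by ∂[p,q] = [q] − [p].
As a 4×4 matrix over Z this has rank 3, with invariant factors (1,1,1).

Now H_k = ker ∂_k / im ∂_{k+1}, so:

  H_1: rank ker ∂_1 − rank ∂_2 = (4 − 3) − 0 = 1, and there is no ∂_2, so H_1 = Z.

H_1 = Z.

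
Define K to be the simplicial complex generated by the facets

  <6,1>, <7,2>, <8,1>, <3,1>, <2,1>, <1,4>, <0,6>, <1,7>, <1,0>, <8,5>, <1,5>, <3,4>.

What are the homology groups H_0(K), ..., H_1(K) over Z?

Take the total order 0 < 1 < 2 < 3 < 4 < 5 < 6 < 7 < 8 on the vertex set. Then K (dimension 1) consists of the simplices:

  0-simplices (9): [0], [1], [2], [3], [4], [5], [6], [7], [8]
  1-simplices (12): [0,1], [0,6], [1,2], [1,3], [1,4], [1,5], [1,6], [1,7], [1,8], [2,7], [3,4], [5,8]

so the chain groups are C_0 ≅ Z^9, C_1 ≅ Z^12.

∂_1: C_1 → C_0 maps an edge to its endpoints' difference, ∂[p,q] = q − p. For instance
  ∂[1,5] = [5] − [1].
The 9×12 boundary matrix has rank 8 and Smith normal form diag(1,1,1,1,1,1,1,1).

From H_k ≅ ker(∂_k) / im(∂_{k+1}) we obtain:

  H_0: rank C_0 − rank ∂_1 = 9 − 8 = 1, and the invariant factors of ∂_1 are all 1, so H_0 = Z.
  H_1: rank ker ∂_1 − rank ∂_2 = (12 − 8) − 0 = 4, and there is no ∂_2, so H_1 = Z^4.

(K is a triangulation of a wedge of 4 circles.)

H_0 = Z,  H_1 = Z^4.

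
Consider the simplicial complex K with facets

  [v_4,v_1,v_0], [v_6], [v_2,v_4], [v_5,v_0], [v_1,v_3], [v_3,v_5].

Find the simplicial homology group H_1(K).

H_1 ≅ Z.

Fix the vertex order v_0 < v_1 < v_2 < v_3 < v_4 < v_5 < v_6 and write every simplex with vertices in increasing order. Then dim K = 2 and the simplices of K are:

  0-simplices (7): [v_0], [v_1], [v_2], [v_3], [v_4], [v_5], [v_6]
  1-simplices (7): [v_0,v_1], [v_0,v_4], [v_0,v_5], [v_1,v_3], [v_1,v_4], [v_2,v_4], [v_3,v_5]
  2-simplices (1): [v_0,v_1,v_4]

so the chain groups are C_0 ≅ Z^7, C_1 ≅ Z^7, C_2 ≅ Z^1.

Boundary ∂_1: C_1 → C_0 is given by ∂[p,q] = [q] − [p].
This gives a 7×7 integer matrix of rank 5; reducing to Smith normal form yields diagonal entries (1,1,1,1,1).

The boundary map ∂_2: C_2 → C_1 acts by ∂[p,q,r] = [q,r] − [p,r] + [p,q]. For instance
  ∂[v_0,v_1,v_4] = [v_1,v_4] − [v_0,v_4] + [v_0,v_1].
The resulting 7×1 matrix has rank 1, and its Smith normal form has invariant factors (1).

Reading off H_k = ker ∂_k / im ∂_{k+1}:

  H_1: rank ker ∂_1 − rank ∂_2 = (7 − 5) − 1 = 1, and the invariant factors of ∂_2 are all 1, so H_1 ≅ Z.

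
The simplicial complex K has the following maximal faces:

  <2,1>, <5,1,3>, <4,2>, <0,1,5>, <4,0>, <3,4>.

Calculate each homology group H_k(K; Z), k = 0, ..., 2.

We work with the vertex ordering 0 < 1 < 2 < 3 < 4 < 5. The simplices of K, each written with vertices in increasing order, are:

  0-simplices (6): [0], [1], [2], [3], [4], [5]
  1-simplices (9): [0,1], [0,4], [0,5], [1,2], [1,3], [1,5], [2,4], [3,4], [3,5]
  2-simplices (2): [0,1,5], [1,3,5]

Hence C_0 ≅ Z^6, C_1 ≅ Z^9, C_2 ≅ Z^2.

Boundary ∂_1: C_1 → C_0 maps an edge to its endpoints' difference, ∂[p,q] = q − p. For instance
  ∂[0,1] = [1] − [0].
This gives a 6×9 integer matrix of rank 5; reducing to Smith normal form yields diagonal entries (1,1,1,1,1).

∂_2: C_2 → C_1 maps a triangle to the signed sum of its edges. For instance
  ∂[1,3,5] = [3,5] − [1,5] + [1,3],
  ∂[0,1,5] = [1,5] − [0,5] + [0,1].
The resulting 9×2 matrix has rank 2, and its Smith normal form has invariant factors (1,1).

From H_k ≅ ker(∂_k) / im(∂_{k+1}) we obtain:

  H_0: rank C_0 − rank ∂_1 = 6 − 5 = 1, and the invariant factors of ∂_1 are all 1, so H_0 = Z.
  H_1: rank ker ∂_1 − rank ∂_2 = (9 − 5) − 2 = 2, and the invariant factors of ∂_2 are all 1, so H_1 = Z^2.
  H_2: rank ker ∂_2 − rank ∂_3 = (2 − 2) − 0 = 0, and there is no ∂_3, so H_2 = 0.

H_0 ≅ Z,  H_1 ≅ Z^2,  H_2 = 0.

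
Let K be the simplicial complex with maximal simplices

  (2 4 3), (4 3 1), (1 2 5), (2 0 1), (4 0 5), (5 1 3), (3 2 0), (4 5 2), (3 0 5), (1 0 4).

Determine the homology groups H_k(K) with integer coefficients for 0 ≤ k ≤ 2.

Take the total order 0 < 1 < 2 < 3 < 4 < 5 on the vertex set. Then K (dimension 2) consists of the simplices:

  0-simplices (6): [0], [1], [2], [3], [4], [5]
  1-simplices (15): [0,1], [0,2], [0,3], [0,4], [0,5], [1,2], [1,3], [1,4], [1,5], [2,3], [2,4], [2,5], [3,4], [3,5], [4,5]
  2-simplices (10): [0,1,2], [0,1,4], [0,2,3], [0,3,5], [0,4,5], [1,2,5], [1,3,4], [1,3,5], [2,3,4], [2,4,5]

so the chain groups are C_0 ≅ Z^6, C_1 ≅ Z^15, C_2 ≅ Z^10.

∂_1: C_1 → C_0 maps an edge to its endpoints' difference, ∂[p,q] = q − p. For instance
  ∂[1,3] = [3] − [1].
This gives a 6×15 integer matrix of rank 5; reducing to Smith normal form yields diagonal entries (1,1,1,1,1).

∂_2: C_2 → C_1 maps a triangle to the signed sum of its edges. For instance
  ∂[1,3,5] = [3,5] − [1,5] + [1,3],
  ∂[1,3,4] = [3,4] − [1,4] + [1,3].
The resulting 15×10 matrix has rank 10, and its Smith normal form has invariant factors (1,1,1,1,1,1,1,1,1,2).

Now H_k = ker ∂_k / im ∂_{k+1}, so:

  H_0: rank C_0 − rank ∂_1 = 6 − 5 = 1, and the invariant factors of ∂_1 are all 1, so H_0 ≅ Z.
  H_1: rank ker ∂_1 − rank ∂_2 = (15 − 5) − 10 = 0, and ∂_2 has invariant factor 2 > 1, so H_1 ≅ Z_2.
  H_2: rank ker ∂_2 − rank ∂_3 = (10 − 10) − 0 = 0, and there is no ∂_3, so H_2 ≅ 0.

As a check, the Euler characteristic is 6 − 15 + 10 = 1, which agrees with 1 − 0 + 0 = 1.

H_0 ≅ Z,  H_1 ≅ Z_2,  H_2 = 0.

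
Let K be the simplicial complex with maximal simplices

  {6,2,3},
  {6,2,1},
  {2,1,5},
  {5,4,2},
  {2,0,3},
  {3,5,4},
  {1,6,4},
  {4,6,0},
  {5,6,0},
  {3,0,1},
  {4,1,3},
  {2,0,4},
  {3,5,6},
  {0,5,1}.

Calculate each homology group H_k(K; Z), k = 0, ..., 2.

H_0 ≅ Z,  H_1 ≅ Z^2,  H_2 ≅ Z.

Fix the vertex order 0 < 1 < 2 < 3 < 4 < 5 < 6 and write every simplex with vertices in increasing order. Then dim K = 2 and the simplices of K are:

  0-simplices (7): [0], [1], [2], [3], [4], [5], [6]
  1-simplices (21): [0,1], [0,2], [0,3], [0,4], [0,5], [0,6], [1,2], [1,3], [1,4], [1,5], [1,6], [2,3], [2,4], [2,5], [2,6], [3,4], [3,5], [3,6], [4,5], [4,6], [5,6]
  2-simplices (14): [0,1,3], [0,1,5], [0,2,3], [0,2,4], [0,4,6], [0,5,6], [1,2,5], [1,2,6], [1,3,4], [1,4,6], [2,3,6], [2,4,5], [3,4,5], [3,5,6]

Hence C_0 ≅ Z^7, C_1 ≅ Z^21, C_2 ≅ Z^14.

Boundary ∂_1: C_1 → C_0 is given by ∂[p,q] = [q] − [p]. For instance
  ∂[0,3] = [3] − [0].
As a 7×21 matrix over Z this has rank 6, with invariant factors (1,1,1,1,1,1).

Boundary ∂_2: C_2 → C_1 sends each 2-simplex [p,q,r] to [q,r] − [p,r] + [p,q]. For instance
  ∂[0,4,6] = [4,6] − [0,6] + [0,4],
  ∂[3,4,5] = [4,5] − [3,5] + [3,4].
The resulting 21×14 matrix has rank 13, and its Smith normal form has invariant factors (1,1,1,1,1,1,1,1,1,1,1,1,1).

Computing H_k = (kernel of ∂_k) / (image of ∂_{k+1}):

  H_0: rank C_0 − rank ∂_1 = 7 − 6 = 1, and the invariant factors of ∂_1 are all 1, so H_0 = Z.
  H_1: rank ker ∂_1 − rank ∂_2 = (21 − 6) − 13 = 2, and the invariant factors of ∂_2 are all 1, so H_1 = Z^2.
  H_2: rank ker ∂_2 − rank ∂_3 = (14 − 13) − 0 = 1, and there is no ∂_3, so H_2 = Z.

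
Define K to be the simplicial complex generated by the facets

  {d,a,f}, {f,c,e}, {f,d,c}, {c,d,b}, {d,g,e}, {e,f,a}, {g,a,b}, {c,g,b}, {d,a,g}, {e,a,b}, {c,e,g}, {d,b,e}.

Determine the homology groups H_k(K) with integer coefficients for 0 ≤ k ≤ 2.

We work with the vertex ordering a < b < c < d < e < f < g. The simplices of K, each written with vertices in increasing order, are:

  0-simplices (7): a, b, c, d, e, f, g
  1-simplices (18): ab, ad, ae, af, ag, bc, bd, be, bg, cd, ce, cf, cg, de, df, dg, ef, eg
  2-simplices (12): abe, abg, adf, adg, aef, bcd, bcg, bde, cdf, cef, ceg, deg

Hence C_0 ≅ Z^7, C_1 ≅ Z^18, C_2 ≅ Z^12.

Boundary ∂_1: C_1 → C_0 maps an edge to its endpoints' difference, ∂[p,q] = q − p. For instance
  ∂bg = g − b.
The 7×18 boundary matrix has rank 6 and Smith normal form diag(1,1,1,1,1,1).

The boundary map ∂_2: C_2 → C_1 maps a triangle to the signed sum of its edges. For instance
  ∂cef = ef − cf + ce,
  ∂abe = be − ae + ab.
The 18×12 boundary matrix has rank 12 and Smith normal form diag(1,1,1,1,1,1,1,1,1,1,1,2).

Now H_k = ker ∂_k / im ∂_{k+1}, so:

  H_0: rank C_0 − rank ∂_1 = 7 − 6 = 1, and the invariant factors of ∂_1 are all 1, so H_0 = Z.
  H_1: rank ker ∂_1 − rank ∂_2 = (18 − 6) − 12 = 0, and ∂_2 has invariant factor 2 > 1, so H_1 = Z/2.
  H_2: rank ker ∂_2 − rank ∂_3 = (12 − 12) − 0 = 0, and there is no ∂_3, so H_2 = 0.

H_0 = Z,  H_1 = Z/2,  H_2 = 0.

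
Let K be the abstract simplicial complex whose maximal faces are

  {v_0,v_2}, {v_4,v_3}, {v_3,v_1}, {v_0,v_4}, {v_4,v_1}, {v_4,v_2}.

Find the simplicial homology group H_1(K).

H_1 = Z^2.

Take the total order v_0 < v_1 < v_2 < v_3 < v_4 on the vertex set. Then K (dimension 1) consists of the simplices:

  0-simplices (5): [v_0], [v_1], [v_2], [v_3], [v_4]
  1-simplices (6): [v_0,v_2], [v_0,v_4], [v_1,v_3], [v_1,v_4], [v_2,v_4], [v_3,v_4]

so the chain groups are C_0 ≅ Z^5, C_1 ≅ Z^6.

The boundary map ∂_1: C_1 → C_0 is given by ∂[p,q] = [q] − [p]. For instance
  ∂[v_3,v_4] = [v_4] − [v_3].
This gives a 5×6 integer matrix of rank 4; reducing to Smith normal form yields diagonal entries (1,1,1,1).

From H_k ≅ ker(∂_k) / im(∂_{k+1}) we obtain:

  H_1: rank ker ∂_1 − rank ∂_2 = (6 − 4) − 0 = 2, and there is no ∂_2, so H_1 = Z^2.

(K is a triangulation of a wedge of 2 circles.)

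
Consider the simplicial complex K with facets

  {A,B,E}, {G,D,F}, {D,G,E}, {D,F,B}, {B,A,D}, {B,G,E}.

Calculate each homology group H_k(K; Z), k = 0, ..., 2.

H_0 ≅ Z,  H_1 ≅ Z,  H_2 = 0.

K has 6 vertices, 12 edges, 6 triangles.
rank ∂_0 = 0, rank ∂_1 = 5 ⇒ b_0 = 6 − 0 − 5 = 1; all invariant factors of ∂_1 are 1 so no torsion. So H_0 = Z.
rank ∂_1 = 5, rank ∂_2 = 6 ⇒ b_1 = 12 − 5 − 6 = 1; all invariant factors of ∂_2 are 1 so no torsion. So H_1 = Z.
rank ∂_2 = 6, rank ∂_3 = 0 ⇒ b_2 = 6 − 6 − 0 = 0. So H_2 = 0.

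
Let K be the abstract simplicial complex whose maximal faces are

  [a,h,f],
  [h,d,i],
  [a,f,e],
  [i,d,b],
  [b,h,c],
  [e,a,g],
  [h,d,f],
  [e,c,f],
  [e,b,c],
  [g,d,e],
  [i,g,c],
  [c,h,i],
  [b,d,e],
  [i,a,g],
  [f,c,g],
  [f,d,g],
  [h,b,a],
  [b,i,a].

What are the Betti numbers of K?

b_0 = 1, b_1 = 1, b_2 = 0.

Order the vertices as a < b < c < d < e < f < g < h < i. Listing each simplex with vertices in this order, K has dimension 2 with simplices:

  0-simplices (9): a, b, c, d, e, f, g, h, i
  1-simplices (27): ab, ae, af, ag, ah, ai, bc, bd, be, bh, bi, ce, cf, cg, ch, ci, de, df, dg, dh, di, ef, eg, fg, fh, gi, hi
  2-simplices (18): abh, abi, aef, aeg, afh, agi, bce, bch, bde, bdi, cef, cfg, cgi, chi, deg, dfg, dfh, dhi

Hence C_0 ≅ Z^9, C_1 ≅ Z^27, C_2 ≅ Z^18.

The boundary map ∂_1: C_1 → C_0 is given by ∂[p,q] = [q] − [p]. For instance
  ∂bd = d − b.
The 9×27 boundary matrix has rank 8 and Smith normal form diag(1,1,1,1,1,1,1,1).

The boundary map ∂_2: C_2 → C_1 acts by ∂[p,q,r] = [q,r] − [p,r] + [p,q]. For instance
  ∂cgi = gi − ci + cg,
  ∂bce = ce − be + bc.
As a 27×18 matrix over Z this has rank 18, with invariant factors (1,1,1,1,1,1,1,1,1,1,1,1,1,1,1,1,1,2).

From H_k ≅ ker(∂_k) / im(∂_{k+1}) we obtain:

  H_0: rank C_0 − rank ∂_1 = 9 − 8 = 1, and the invariant factors of ∂_1 are all 1, so H_0 ≅ Z.
  H_1: rank ker ∂_1 − rank ∂_2 = (27 − 8) − 18 = 1, and ∂_2 has invariant factor 2 > 1, so H_1 ≅ Z × Z/2.
  H_2: rank ker ∂_2 − rank ∂_3 = (18 − 18) − 0 = 0, and there is no ∂_3, so H_2 ≅ 0.

As a check, the Euler characteristic is 9 − 27 + 18 = 0, which agrees with 1 − 1 + 0 = 0.

Hence the Betti numbers are b_0 = 1, b_1 = 1, b_2 = 0.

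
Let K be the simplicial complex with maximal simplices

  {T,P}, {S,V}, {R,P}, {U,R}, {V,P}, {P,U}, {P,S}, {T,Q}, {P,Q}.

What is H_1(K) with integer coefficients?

H_1 ≅ Z^3.

Take the total order P < Q < R < S < T < U < V on the vertex set. Then K (dimension 1) consists of the simplices:

  0-simplices (7): P, Q, R, S, T, U, V
  1-simplices (9): PQ, PR, PS, PT, PU, PV, QT, RU, SV

so the chain groups are C_0 ≅ Z^7, C_1 ≅ Z^9.

Boundary ∂_1: C_1 → C_0 maps an edge to its endpoints' difference, ∂[p,q] = q − p. For instance
  ∂PS = S − P.
As a 7×9 matrix over Z this has rank 6, with invariant factors (1,1,1,1,1,1).

Reading off H_k = ker ∂_k / im ∂_{k+1}:

  H_1: rank ker ∂_1 − rank ∂_2 = (9 − 6) − 0 = 3, and there is no ∂_2, so H_1 ≅ Z^3.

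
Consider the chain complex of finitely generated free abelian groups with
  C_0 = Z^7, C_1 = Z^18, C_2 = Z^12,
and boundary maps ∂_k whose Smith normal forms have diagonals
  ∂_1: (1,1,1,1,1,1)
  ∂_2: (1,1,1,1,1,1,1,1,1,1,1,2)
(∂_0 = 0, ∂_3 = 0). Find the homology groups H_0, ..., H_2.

H_0 ≅ Z,  H_1 ≅ Z/2Z,  H_2 = 0.

H_0: b_0 = 7 − 0 − 6 = 1; torsion from ∂_1 factors > 1: none. So H_0 ≅ Z.
H_1: b_1 = 18 − 6 − 12 = 0; torsion from ∂_2 factors > 1: [2]. So H_1 ≅ Z/2Z.
H_2: b_2 = 12 − 12 − 0 = 0; torsion from ∂_3 factors > 1: none. So H_2 ≅ 0.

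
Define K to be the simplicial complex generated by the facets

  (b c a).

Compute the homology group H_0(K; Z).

Take the total order a < b < c on the vertex set. Then K (dimension 2) consists of the simplices:

  0-simplices (3): a, b, c
  1-simplices (3): ab, ac, bc
  2-simplices (1): abc

giving chain groups C_0 ≅ Z^3, C_1 ≅ Z^3, C_2 ≅ Z^1.

Boundary ∂_1: C_1 → C_0 sends each edge [p,q] (with p < q) to q − p. For instance
  ∂ab = b − a.
The resulting 3×3 matrix has rank 2, and its Smith normal form has invariant factors (1,1).

Boundary ∂_2: C_2 → C_1 sends each 2-simplex [p,q,r] to [q,r] − [p,r] + [p,q]. For instance
  ∂abc = bc − ac + ab.
As a 3×1 matrix over Z this has rank 1, with invariant factors (1).

From H_k ≅ ker(∂_k) / im(∂_{k+1}) we obtain:

  H_0: rank C_0 − rank ∂_1 = 3 − 2 = 1, and the invariant factors of ∂_1 are all 1, so H_0 ≅ Z.

H_0 ≅ Z.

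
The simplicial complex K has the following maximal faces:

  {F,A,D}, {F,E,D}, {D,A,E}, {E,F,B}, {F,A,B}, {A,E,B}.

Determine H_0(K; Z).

Take the total order A < B < D < E < F on the vertex set. Then K (dimension 2) consists of the simplices:

  0-simplices (5): A, B, D, E, F
  1-simplices (9): AB, AD, AE, AF, BE, BF, DE, DF, EF
  2-simplices (6): ABE, ABF, ADE, ADF, BEF, DEF

Hence C_0 ≅ Z^5, C_1 ≅ Z^9, C_2 ≅ Z^6.

Boundary ∂_1: C_1 → C_0 sends each edge [p,q] (with p < q) to q − p. For instance
  ∂AF = F − A.
This gives a 5×9 integer matrix of rank 4; reducing to Smith normal form yields diagonal entries (1,1,1,1).

The boundary map ∂_2: C_2 → C_1 sends each 2-simplex [p,q,r] to [q,r] − [p,r] + [p,q]. For instance
  ∂ADE = DE − AE + AD,
  ∂ADF = DF − AF + AD.
The 9×6 boundary matrix has rank 5 and Smith normal form diag(1,1,1,1,1).

Now H_k = ker ∂_k / im ∂_{k+1}, so:

  H_0: rank C_0 − rank ∂_1 = 5 − 4 = 1, and the invariant factors of ∂_1 are all 1, so H_0 ≅ Z.

H_0 = Z.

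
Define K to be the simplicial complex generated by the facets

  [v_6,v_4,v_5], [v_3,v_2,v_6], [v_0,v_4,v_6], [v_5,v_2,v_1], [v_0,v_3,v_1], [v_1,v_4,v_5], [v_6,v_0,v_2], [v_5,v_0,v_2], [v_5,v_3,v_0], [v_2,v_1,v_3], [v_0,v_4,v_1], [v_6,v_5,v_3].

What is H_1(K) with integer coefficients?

Order the vertices as v_0 < v_1 < v_2 < v_3 < v_4 < v_5 < v_6. Listing each simplex with vertices in this order, K has dimension 2 with simplices:

  0-simplices (7): [v_0], [v_1], [v_2], [v_3], [v_4], [v_5], [v_6]
  1-simplices (18): (18 of them)
  2-simplices (12): (12 of them)

giving chain groups C_0 ≅ Z^7, C_1 ≅ Z^18, C_2 ≅ Z^12.

Boundary ∂_1: C_1 → C_0 maps an edge to its endpoints' difference, ∂[p,q] = q − p. For instance
  ∂[v_1,v_3] = [v_3] − [v_1].
The resulting 7×18 matrix has rank 6, and its Smith normal form has invariant factors (1,1,1,1,1,1).

Boundary ∂_2: C_2 → C_1 maps a triangle to the signed sum of its edges. For instance
  ∂[v_0,v_2,v_6] = [v_2,v_6] − [v_0,v_6] + [v_0,v_2],
  ∂[v_0,v_3,v_5] = [v_3,v_5] − [v_0,v_5] + [v_0,v_3].
This gives a 18×12 integer matrix of rank 12; reducing to Smith normal form yields diagonal entries (1,1,1,1,1,1,1,1,1,1,1,2).

Reading off H_k = ker ∂_k / im ∂_{k+1}:

  H_1: rank ker ∂_1 − rank ∂_2 = (18 − 6) − 12 = 0, and ∂_2 has invariant factor 2 > 1, so H_1 ≅ Z/2.

(K is a triangulation of the real projective plane RP^2.)

H_1 ≅ Z/2.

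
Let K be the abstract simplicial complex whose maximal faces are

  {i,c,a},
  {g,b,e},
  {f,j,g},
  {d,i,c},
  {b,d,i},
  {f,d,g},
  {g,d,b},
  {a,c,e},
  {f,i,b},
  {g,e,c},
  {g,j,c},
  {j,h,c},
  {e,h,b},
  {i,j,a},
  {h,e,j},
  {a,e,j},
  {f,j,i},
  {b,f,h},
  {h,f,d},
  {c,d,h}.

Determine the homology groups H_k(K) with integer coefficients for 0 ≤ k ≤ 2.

Order the vertices as a < b < c < d < e < f < g < h < i < j. Listing each simplex with vertices in this order, K has dimension 2 with simplices:

  0-simplices (10): a, b, c, d, e, f, g, h, i, j
  1-simplices (30): ac, ae, ai, aj, bd, be, bf, bg, bh, bi, cd, ce, cg, ch, ci, cj, df, dg, dh, di, eg, eh, ej, fg, fh, fi, fj, gj, hj, ij
  2-simplices (20): ace, aci, aej, aij, bdg, bdi, beg, beh, bfh, bfi, cdh, cdi, ceg, cgj, chj, dfg, dfh, ehj, fgj, fij

giving chain groups C_0 ≅ Z^10, C_1 ≅ Z^30, C_2 ≅ Z^20.

Boundary ∂_1: C_1 → C_0 maps an edge to its endpoints' difference, ∂[p,q] = q − p. For instance
  ∂ij = j − i.
This gives a 10×30 integer matrix of rank 9; reducing to Smith normal form yields diagonal entries (1,1,1,1,1,1,1,1,1).

Boundary ∂_2: C_2 → C_1 acts by ∂[p,q,r] = [q,r] − [p,r] + [p,q]. For instance
  ∂fij = ij − fj + fi,
  ∂aci = ci − ai + ac.
This gives a 30×20 integer matrix of rank 20; reducing to Smith normal form yields diagonal entries (1,1,1,1,1,1,1,1,1,1,1,1,1,1,1,1,1,1,1,2).

Now H_k = ker ∂_k / im ∂_{k+1}, so:

  H_0: rank C_0 − rank ∂_1 = 10 − 9 = 1, and the invariant factors of ∂_1 are all 1, so H_0 ≅ Z.
  H_1: rank ker ∂_1 − rank ∂_2 = (30 − 9) − 20 = 1, and ∂_2 has invariant factor 2 > 1, so H_1 ≅ Z ⊕ Z_2.
  H_2: rank ker ∂_2 − rank ∂_3 = (20 − 20) − 0 = 0, and there is no ∂_3, so H_2 ≅ 0.

(K is a triangulation of the Klein bottle.)

H_0 ≅ Z,  H_1 ≅ Z ⊕ Z_2,  H_2 = 0.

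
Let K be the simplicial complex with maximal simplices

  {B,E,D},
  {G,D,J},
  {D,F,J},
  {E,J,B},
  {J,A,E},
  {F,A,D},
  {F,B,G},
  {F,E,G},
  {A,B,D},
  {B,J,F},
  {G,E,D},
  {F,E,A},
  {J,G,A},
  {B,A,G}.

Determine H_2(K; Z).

Order the vertices as A < B < D < E < F < G < J. Listing each simplex with vertices in this order, K has dimension 2 with simplices:

  0-simplices (7): A, B, D, E, F, G, J
  1-simplices (21): AB, AD, AE, AF, AG, AJ, BD, BE, BF, BG, BJ, DE, DF, DG, DJ, EF, EG, EJ, FG, FJ, GJ
  2-simplices (14): ABD, ABG, ADF, AEF, AEJ, AGJ, BDE, BEJ, BFG, BFJ, DEG, DFJ, DGJ, EFG

Hence C_0 ≅ Z^7, C_1 ≅ Z^21, C_2 ≅ Z^14.

∂_1: C_1 → C_0 sends each edge [p,q] (with p < q) to q − p. For instance
  ∂BF = F − B.
As a 7×21 matrix over Z this has rank 6, with invariant factors (1,1,1,1,1,1).

Boundary ∂_2: C_2 → C_1 maps a triangle to the signed sum of its edges. For instance
  ∂DGJ = GJ − DJ + DG,
  ∂BFG = FG − BG + BF.
As a 21×14 matrix over Z this has rank 13, with invariant factors (1,1,1,1,1,1,1,1,1,1,1,1,1).

Now H_k = ker ∂_k / im ∂_{k+1}, so:

  H_2: rank ker ∂_2 − rank ∂_3 = (14 − 13) − 0 = 1, and there is no ∂_3, so H_2 = Z.

(K is a triangulation of the torus T^2.)

H_2 = Z.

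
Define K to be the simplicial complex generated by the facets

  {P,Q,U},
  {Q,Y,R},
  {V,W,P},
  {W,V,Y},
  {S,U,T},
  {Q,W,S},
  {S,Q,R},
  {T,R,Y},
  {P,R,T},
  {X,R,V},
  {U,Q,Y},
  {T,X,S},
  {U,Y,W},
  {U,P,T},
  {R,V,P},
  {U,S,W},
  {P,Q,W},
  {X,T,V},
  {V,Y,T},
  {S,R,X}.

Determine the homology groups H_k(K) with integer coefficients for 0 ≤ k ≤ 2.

Fix the vertex order P < Q < R < S < T < U < V < W < X < Y and write every simplex with vertices in increasing order. Then dim K = 2 and the simplices of K are:

  0-simplices (10): P, Q, R, S, T, U, V, W, X, Y
  1-simplices (30): PQ, PR, PT, PU, PV, PW, QR, QS, QU, QW, QY, RS, RT, RV, RX, RY, ST, SU, SW, SX, TU, TV, TX, TY, UW, UY, VW, VX, VY, WY
  2-simplices (20): PQU, PQW, PRT, PRV, PTU, PVW, QRS, QRY, QSW, QUY, RSX, RTY, RVX, STU, STX, SUW, TVX, TVY, UWY, VWY

Hence C_0 ≅ Z^10, C_1 ≅ Z^30, C_2 ≅ Z^20.

Boundary ∂_1: C_1 → C_0 is given by ∂[p,q] = [q] − [p].
As a 10×30 matrix over Z this has rank 9, with invariant factors (1,1,1,1,1,1,1,1,1).

Boundary ∂_2: C_2 → C_1 acts by ∂[p,q,r] = [q,r] − [p,r] + [p,q]. For instance
  ∂UWY = WY − UY + UW,
  ∂QRY = RY − QY + QR.
This gives a 30×20 integer matrix of rank 20; reducing to Smith normal form yields diagonal entries (1,1,1,1,1,1,1,1,1,1,1,1,1,1,1,1,1,1,1,2).

Computing H_k = (kernel of ∂_k) / (image of ∂_{k+1}):

  H_0: rank C_0 − rank ∂_1 = 10 − 9 = 1, and the invariant factors of ∂_1 are all 1, so H_0 ≅ Z.
  H_1: rank ker ∂_1 − rank ∂_2 = (30 − 9) − 20 = 1, and ∂_2 has invariant factor 2 > 1, so H_1 ≅ Z ⊕ Z/2.
  H_2: rank ker ∂_2 − rank ∂_3 = (20 − 20) − 0 = 0, and there is no ∂_3, so H_2 ≅ 0.

(K is a triangulation of the Klein bottle.)

H_0 = Z,  H_1 = Z ⊕ Z/2,  H_2 = 0.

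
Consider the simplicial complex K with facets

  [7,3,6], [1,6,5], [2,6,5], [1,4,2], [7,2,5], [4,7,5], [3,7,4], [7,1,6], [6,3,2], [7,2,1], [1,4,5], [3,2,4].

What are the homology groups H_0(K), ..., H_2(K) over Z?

Fix the vertex order 1 < 2 < 3 < 4 < 5 < 6 < 7 and write every simplex with vertices in increasing order. Then dim K = 2 and the simplices of K are:

  0-simplices (7): [1], [2], [3], [4], [5], [6], [7]
  1-simplices (18): [1,2], [1,4], [1,5], [1,6], [1,7], [2,3], [2,4], [2,5], [2,6], [2,7], [3,4], [3,6], [3,7], [4,5], [4,7], [5,6], [5,7], [6,7]
  2-simplices (12): [1,2,4], [1,2,7], [1,4,5], [1,5,6], [1,6,7], [2,3,4], [2,3,6], [2,5,6], [2,5,7], [3,4,7], [3,6,7], [4,5,7]

giving chain groups C_0 ≅ Z^7, C_1 ≅ Z^18, C_2 ≅ Z^12.

Boundary ∂_1: C_1 → C_0 is given by ∂[p,q] = [q] − [p]. For instance
  ∂[4,7] = [7] − [4].
As a 7×18 matrix over Z this has rank 6, with invariant factors (1,1,1,1,1,1).

The boundary map ∂_2: C_2 → C_1 maps a triangle to the signed sum of its edges. For instance
  ∂[1,2,7] = [2,7] − [1,7] + [1,2],
  ∂[2,5,6] = [5,6] − [2,6] + [2,5].
This gives a 18×12 integer matrix of rank 12; reducing to Smith normal form yields diagonal entries (1,1,1,1,1,1,1,1,1,1,1,2).

From H_k ≅ ker(∂_k) / im(∂_{k+1}) we obtain:

  H_0: rank C_0 − rank ∂_1 = 7 − 6 = 1, and the invariant factors of ∂_1 are all 1, so H_0 ≅ Z.
  H_1: rank ker ∂_1 − rank ∂_2 = (18 − 6) − 12 = 0, and ∂_2 has invariant factor 2 > 1, so H_1 ≅ Z/2.
  H_2: rank ker ∂_2 − rank ∂_3 = (12 − 12) − 0 = 0, and there is no ∂_3, so H_2 ≅ 0.

As a check, the Euler characteristic is 7 − 18 + 12 = 1, which agrees with 1 − 0 + 0 = 1.

H_0 = Z,  H_1 = Z/2,  H_2 = 0.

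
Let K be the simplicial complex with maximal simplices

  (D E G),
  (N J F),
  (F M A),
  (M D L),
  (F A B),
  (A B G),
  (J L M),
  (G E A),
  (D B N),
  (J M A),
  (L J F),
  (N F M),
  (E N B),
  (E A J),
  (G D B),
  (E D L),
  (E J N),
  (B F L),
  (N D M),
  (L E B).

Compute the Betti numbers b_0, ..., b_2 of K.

b_0 = 1, b_1 = 1, b_2 = 0.

K has 10 vertices, 30 edges, 20 triangles.
rank ∂_0 = 0, rank ∂_1 = 9 ⇒ b_0 = 10 − 0 − 9 = 1; all invariant factors of ∂_1 are 1 so no torsion. So H_0 ≅ Z.
rank ∂_1 = 9, rank ∂_2 = 20 ⇒ b_1 = 30 − 9 − 20 = 1; ∂_2 has invariant factor(s) [2] giving torsion. So H_1 ≅ Z ⊕ Z/2.
rank ∂_2 = 20, rank ∂_3 = 0 ⇒ b_2 = 20 − 20 − 0 = 0. So H_2 ≅ 0.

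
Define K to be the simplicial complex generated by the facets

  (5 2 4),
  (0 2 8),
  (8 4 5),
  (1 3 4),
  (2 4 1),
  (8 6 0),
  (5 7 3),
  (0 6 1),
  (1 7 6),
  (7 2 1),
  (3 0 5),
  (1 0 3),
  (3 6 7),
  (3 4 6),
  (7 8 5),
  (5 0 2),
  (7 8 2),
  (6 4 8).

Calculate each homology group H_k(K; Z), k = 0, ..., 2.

Fix the vertex order 0 < 1 < 2 < 3 < 4 < 5 < 6 < 7 < 8 and write every simplex with vertices in increasing order. Then dim K = 2 and the simplices of K are:

  0-simplices (9): [0], [1], [2], [3], [4], [5], [6], [7], [8]
  1-simplices (27): (27 of them)
  2-simplices (18): [0,1,3], [0,1,6], [0,2,5], [0,2,8], [0,3,5], [0,6,8], [1,2,4], [1,2,7], [1,3,4], [1,6,7], [2,4,5], [2,7,8], [3,4,6], [3,5,7], [3,6,7], [4,5,8], [4,6,8], [5,7,8]

giving chain groups C_0 ≅ Z^9, C_1 ≅ Z^27, C_2 ≅ Z^18.

Boundary ∂_1: C_1 → C_0 sends each edge [p,q] (with p < q) to q − p.
The resulting 9×27 matrix has rank 8, and its Smith normal form has invariant factors (1,1,1,1,1,1,1,1).

Boundary ∂_2: C_2 → C_1 maps a triangle to the signed sum of its edges. For instance
  ∂[3,6,7] = [6,7] − [3,7] + [3,6],
  ∂[2,4,5] = [4,5] − [2,5] + [2,4].
The resulting 27×18 matrix has rank 18, and its Smith normal form has invariant factors (1,1,1,1,1,1,1,1,1,1,1,1,1,1,1,1,1,2).

Now H_k = ker ∂_k / im ∂_{k+1}, so:

  H_0: rank C_0 − rank ∂_1 = 9 − 8 = 1, and the invariant factors of ∂_1 are all 1, so H_0 ≅ Z.
  H_1: rank ker ∂_1 − rank ∂_2 = (27 − 8) − 18 = 1, and ∂_2 has invariant factor 2 > 1, so H_1 ≅ Z ⊕ Z/2.
  H_2: rank ker ∂_2 − rank ∂_3 = (18 − 18) − 0 = 0, and there is no ∂_3, so H_2 ≅ 0.

(K is a triangulation of the Klein bottle.)

H_0 = Z,  H_1 = Z ⊕ Z/2,  H_2 = 0.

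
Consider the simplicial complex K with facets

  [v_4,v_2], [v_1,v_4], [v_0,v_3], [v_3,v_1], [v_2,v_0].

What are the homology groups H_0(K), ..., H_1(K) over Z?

H_0 ≅ Z,  H_1 ≅ Z.

Fix the vertex order v_0 < v_1 < v_2 < v_3 < v_4 and write every simplex with vertices in increasing order. Then dim K = 1 and the simplices of K are:

  0-simplices (5): [v_0], [v_1], [v_2], [v_3], [v_4]
  1-simplices (5): [v_0,v_2], [v_0,v_3], [v_1,v_3], [v_1,v_4], [v_2,v_4]

Hence C_0 ≅ Z^5, C_1 ≅ Z^5.

The boundary map ∂_1: C_1 → C_0 maps an edge to its endpoints' difference, ∂[p,q] = q − p.
The 5×5 boundary matrix has rank 4 and Smith normal form diag(1,1,1,1).

Computing H_k = (kernel of ∂_k) / (image of ∂_{k+1}):

  H_0: rank C_0 − rank ∂_1 = 5 − 4 = 1, and the invariant factors of ∂_1 are all 1, so H_0 ≅ Z.
  H_1: rank ker ∂_1 − rank ∂_2 = (5 − 4) − 0 = 1, and there is no ∂_2, so H_1 ≅ Z.

As a check, the Euler characteristic is 5 − 5 = 0, which agrees with 1 − 1 = 0.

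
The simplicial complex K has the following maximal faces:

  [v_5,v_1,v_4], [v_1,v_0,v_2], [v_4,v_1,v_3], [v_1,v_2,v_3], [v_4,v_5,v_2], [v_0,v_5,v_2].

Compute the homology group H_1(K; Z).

H_1 = Z.

Order the vertices as v_0 < v_1 < v_2 < v_3 < v_4 < v_5. Listing each simplex with vertices in this order, K has dimension 2 with simplices:

  0-simplices (6): [v_0], [v_1], [v_2], [v_3], [v_4], [v_5]
  1-simplices (12): [v_0,v_1], [v_0,v_2], [v_0,v_5], [v_1,v_2], [v_1,v_3], [v_1,v_4], [v_1,v_5], [v_2,v_3], [v_2,v_4], [v_2,v_5], [v_3,v_4], [v_4,v_5]
  2-simplices (6): [v_0,v_1,v_2], [v_0,v_2,v_5], [v_1,v_2,v_3], [v_1,v_3,v_4], [v_1,v_4,v_5], [v_2,v_4,v_5]

so the chain groups are C_0 ≅ Z^6, C_1 ≅ Z^12, C_2 ≅ Z^6.

Boundary ∂_1: C_1 → C_0 sends each edge [p,q] (with p < q) to q − p.
This gives a 6×12 integer matrix of rank 5; reducing to Smith normal form yields diagonal entries (1,1,1,1,1).

∂_2: C_2 → C_1 maps a triangle to the signed sum of its edges. For instance
  ∂[v_1,v_3,v_4] = [v_3,v_4] − [v_1,v_4] + [v_1,v_3],
  ∂[v_0,v_2,v_5] = [v_2,v_5] − [v_0,v_5] + [v_0,v_2].
As a 12×6 matrix over Z this has rank 6, with invariant factors (1,1,1,1,1,1).

Now H_k = ker ∂_k / im ∂_{k+1}, so:

  H_1: rank ker ∂_1 − rank ∂_2 = (12 − 5) − 6 = 1, and the invariant factors of ∂_2 are all 1, so H_1 ≅ Z.

(K is a triangulation of the cylinder S^1 x I.)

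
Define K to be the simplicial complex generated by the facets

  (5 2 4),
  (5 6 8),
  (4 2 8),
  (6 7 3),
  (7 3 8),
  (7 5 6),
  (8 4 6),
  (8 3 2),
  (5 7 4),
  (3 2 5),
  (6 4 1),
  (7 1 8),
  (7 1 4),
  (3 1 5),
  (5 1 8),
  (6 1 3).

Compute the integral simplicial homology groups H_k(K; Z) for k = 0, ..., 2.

H_0 ≅ Z,  H_1 ≅ Z^2,  H_2 ≅ Z.

Fix the vertex order 1 < 2 < 3 < 4 < 5 < 6 < 7 < 8 and write every simplex with vertices in increasing order. Then dim K = 2 and the simplices of K are:

  0-simplices (8): [1], [2], [3], [4], [5], [6], [7], [8]
  1-simplices (24): (24 of them)
  2-simplices (16): [1,3,5], [1,3,6], [1,4,6], [1,4,7], [1,5,8], [1,7,8], [2,3,5], [2,3,8], [2,4,5], [2,4,8], [3,6,7], [3,7,8], [4,5,7], [4,6,8], [5,6,7], [5,6,8]

giving chain groups C_0 ≅ Z^8, C_1 ≅ Z^24, C_2 ≅ Z^16.

Boundary ∂_1: C_1 → C_0 is given by ∂[p,q] = [q] − [p]. For instance
  ∂[4,5] = [5] − [4].
The resulting 8×24 matrix has rank 7, and its Smith normal form has invariant factors (1,1,1,1,1,1,1).

Boundary ∂_2: C_2 → C_1 acts by ∂[p,q,r] = [q,r] − [p,r] + [p,q]. For instance
  ∂[1,3,6] = [3,6] − [1,6] + [1,3],
  ∂[5,6,8] = [6,8] − [5,8] + [5,6].
This gives a 24×16 integer matrix of rank 15; reducing to Smith normal form yields diagonal entries (1,1,1,1,1,1,1,1,1,1,1,1,1,1,1).

From H_k ≅ ker(∂_k) / im(∂_{k+1}) we obtain:

  H_0: rank C_0 − rank ∂_1 = 8 − 7 = 1, and the invariant factors of ∂_1 are all 1, so H_0 = Z.
  H_1: rank ker ∂_1 − rank ∂_2 = (24 − 7) − 15 = 2, and the invariant factors of ∂_2 are all 1, so H_1 = Z^2.
  H_2: rank ker ∂_2 − rank ∂_3 = (16 − 15) − 0 = 1, and there is no ∂_3, so H_2 = Z.

As a check, the Euler characteristic is 8 − 24 + 16 = 0, which agrees with 1 − 2 + 1 = 0.
(K is a triangulation of the torus T^2.)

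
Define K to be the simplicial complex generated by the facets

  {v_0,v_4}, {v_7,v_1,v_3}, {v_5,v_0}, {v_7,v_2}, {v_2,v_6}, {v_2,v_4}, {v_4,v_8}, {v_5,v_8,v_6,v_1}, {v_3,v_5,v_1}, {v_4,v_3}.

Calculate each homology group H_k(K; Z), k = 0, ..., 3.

H_0 ≅ Z,  H_1 ≅ Z^4,  H_2 = 0,  H_3 = 0.

Take the total order v_0 < v_1 < v_2 < v_3 < v_4 < v_5 < v_6 < v_7 < v_8 on the vertex set. Then K (dimension 3) consists of the simplices:

  0-simplices (9): [v_0], [v_1], [v_2], [v_3], [v_4], [v_5], [v_6], [v_7], [v_8]
  1-simplices (17): (17 of them)
  2-simplices (6): [v_1,v_3,v_5], [v_1,v_3,v_7], [v_1,v_5,v_6], [v_1,v_5,v_8], [v_1,v_6,v_8], [v_5,v_6,v_8]
  3-simplices (1): [v_1,v_5,v_6,v_8]

Hence C_0 ≅ Z^9, C_1 ≅ Z^17, C_2 ≅ Z^6, C_3 ≅ Z^1.

The boundary map ∂_1: C_1 → C_0 maps an edge to its endpoints' difference, ∂[p,q] = q − p. For instance
  ∂[v_2,v_7] = [v_7] − [v_2].
The 9×17 boundary matrix has rank 8 and Smith normal form diag(1,1,1,1,1,1,1,1).

Boundary ∂_2: C_2 → C_1 acts by ∂[p,q,r] = [q,r] − [p,r] + [p,q]. For instance
  ∂[v_1,v_6,v_8] = [v_6,v_8] − [v_1,v_8] + [v_1,v_6],
  ∂[v_5,v_6,v_8] = [v_6,v_8] − [v_5,v_8] + [v_5,v_6].
The resulting 17×6 matrix has rank 5, and its Smith normal form has invariant factors (1,1,1,1,1).

∂_3: C_3 → C_2 sends each 3-simplex σ to the alternating sum Σ_i (−1)^i (σ with its i-th vertex removed). For instance
  ∂[v_1,v_5,v_6,v_8] = [v_5,v_6,v_8] − [v_1,v_6,v_8] + [v_1,v_5,v_8] − [v_1,v_5,v_6].
The 6×1 boundary matrix has rank 1 and Smith normal form diag(1).

From H_k ≅ ker(∂_k) / im(∂_{k+1}) we obtain:

  H_0: rank C_0 − rank ∂_1 = 9 − 8 = 1, and the invariant factors of ∂_1 are all 1, so H_0 ≅ Z.
  H_1: rank ker ∂_1 − rank ∂_2 = (17 − 8) − 5 = 4, and the invariant factors of ∂_2 are all 1, so H_1 ≅ Z^4.
  H_2: rank ker ∂_2 − rank ∂_3 = (6 − 5) − 1 = 0, and the invariant factors of ∂_3 are all 1, so H_2 ≅ 0.
  H_3: rank ker ∂_3 − rank ∂_4 = (1 − 1) − 0 = 0, and there is no ∂_4, so H_3 ≅ 0.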